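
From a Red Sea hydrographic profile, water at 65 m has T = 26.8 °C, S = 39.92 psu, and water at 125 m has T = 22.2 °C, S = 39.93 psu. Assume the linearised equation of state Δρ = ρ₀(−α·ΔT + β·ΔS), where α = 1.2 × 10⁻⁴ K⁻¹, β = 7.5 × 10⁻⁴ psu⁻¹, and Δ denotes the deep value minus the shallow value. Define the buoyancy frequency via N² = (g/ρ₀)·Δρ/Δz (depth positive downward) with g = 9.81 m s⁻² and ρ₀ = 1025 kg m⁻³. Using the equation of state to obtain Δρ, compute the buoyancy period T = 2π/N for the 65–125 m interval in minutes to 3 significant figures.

10.9 min

ΔT = -4.6 K, ΔS = +0.01 psu (deep − shallow).
Δρ/ρ₀ = −αΔT + βΔS = 5.52 × 10⁻⁴ + 7.50 × 10⁻⁶ = 5.595 × 10⁻⁴, so Δρ ≈ 0.5735 kg m⁻³.
N² = (g/ρ₀)·Δρ/Δz = g·(Δρ/ρ₀)/Δz = 9.81 × 5.595 × 10⁻⁴ / 60 = 9.1478 × 10⁻⁵ s⁻².
N = √(9.1478 × 10⁻⁵) = 9.5644 × 10⁻³ rad s⁻¹ → T = 2π/N = 656.93 s = 10.949 min ≈ 10.9 min.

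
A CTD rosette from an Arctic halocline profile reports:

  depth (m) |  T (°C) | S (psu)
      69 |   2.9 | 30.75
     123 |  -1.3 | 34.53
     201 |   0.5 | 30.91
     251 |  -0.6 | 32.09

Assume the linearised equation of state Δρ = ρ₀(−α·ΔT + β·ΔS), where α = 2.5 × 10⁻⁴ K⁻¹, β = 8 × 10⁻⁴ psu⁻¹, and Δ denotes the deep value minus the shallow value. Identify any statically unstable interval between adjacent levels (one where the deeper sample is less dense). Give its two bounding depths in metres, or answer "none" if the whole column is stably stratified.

Evaluate Δρ/ρ₀ = −αΔT + βΔS across each adjacent pair:
  69–123 m: −αΔT+βΔS = −(2.5 × 10⁻⁴)(-4.2)+(8 × 10⁻⁴)(+3.78) = 4.1 × 10⁻³ → stable
  123–201 m: −αΔT+βΔS = −(2.5 × 10⁻⁴)(+1.8)+(8 × 10⁻⁴)(-3.62) = -3.3 × 10⁻³ → UNSTABLE
  201–251 m: −αΔT+βΔS = −(2.5 × 10⁻⁴)(-1.1)+(8 × 10⁻⁴)(+1.18) = 1.2 × 10⁻³ → stable
The 123–201 m interval has Δρ < 0: lighter water underlies denser water.

123–201 m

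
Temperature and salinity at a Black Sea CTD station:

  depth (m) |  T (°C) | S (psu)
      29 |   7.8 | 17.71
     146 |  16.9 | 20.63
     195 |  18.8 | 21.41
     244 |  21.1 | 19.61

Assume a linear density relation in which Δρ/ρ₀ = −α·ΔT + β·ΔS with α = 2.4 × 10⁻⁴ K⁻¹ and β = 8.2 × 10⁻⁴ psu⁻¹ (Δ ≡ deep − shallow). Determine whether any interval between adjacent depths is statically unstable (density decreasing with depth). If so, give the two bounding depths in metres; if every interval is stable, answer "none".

Evaluate Δρ/ρ₀ = −αΔT + βΔS across each adjacent pair:
  29–146 m: −αΔT+βΔS = −(2.4 × 10⁻⁴)(+9.1)+(8.2 × 10⁻⁴)(+2.92) = 2.1 × 10⁻⁴ → stable
  146–195 m: −αΔT+βΔS = −(2.4 × 10⁻⁴)(+1.9)+(8.2 × 10⁻⁴)(+0.78) = 1.8 × 10⁻⁴ → stable
  195–244 m: −αΔT+βΔS = −(2.4 × 10⁻⁴)(+2.3)+(8.2 × 10⁻⁴)(-1.80) = -2.0 × 10⁻³ → UNSTABLE
The 195–244 m interval has Δρ < 0: lighter water underlies denser water.

195–244 m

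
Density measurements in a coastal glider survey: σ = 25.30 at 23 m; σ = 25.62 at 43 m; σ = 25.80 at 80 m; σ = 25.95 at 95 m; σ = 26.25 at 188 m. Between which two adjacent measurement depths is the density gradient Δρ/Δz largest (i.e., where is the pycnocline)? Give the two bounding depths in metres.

Compute the density gradient over each adjacent pair:
  23–43 m: Δρ/Δz = 0.32/20 = 0.016 kg m⁻⁴
  43–80 m: Δρ/Δz = 0.18/37 = 4.9 × 10⁻³ kg m⁻⁴
  80–95 m: Δρ/Δz = 0.15/15 = 0.010 kg m⁻⁴
  95–188 m: Δρ/Δz = 0.30/93 = 3.2 × 10⁻³ kg m⁻⁴
The largest gradient is in the 23–43 m interval — the pycnocline.

23–43 m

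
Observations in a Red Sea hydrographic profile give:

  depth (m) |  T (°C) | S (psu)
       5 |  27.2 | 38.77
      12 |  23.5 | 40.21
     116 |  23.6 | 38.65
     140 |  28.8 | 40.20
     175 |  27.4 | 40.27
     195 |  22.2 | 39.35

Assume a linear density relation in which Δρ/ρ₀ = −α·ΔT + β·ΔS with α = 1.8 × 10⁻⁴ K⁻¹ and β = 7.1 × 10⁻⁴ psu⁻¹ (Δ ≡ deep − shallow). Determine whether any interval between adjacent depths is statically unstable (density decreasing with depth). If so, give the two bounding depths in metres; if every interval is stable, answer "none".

Evaluate Δρ/ρ₀ = −αΔT + βΔS across each adjacent pair:
  5–12 m: −αΔT+βΔS = −(1.8 × 10⁻⁴)(-3.7)+(7.1 × 10⁻⁴)(+1.44) = 1.7 × 10⁻³ → stable
  12–116 m: −αΔT+βΔS = −(1.8 × 10⁻⁴)(+0.1)+(7.1 × 10⁻⁴)(-1.56) = -1.1 × 10⁻³ → UNSTABLE
  116–140 m: −αΔT+βΔS = −(1.8 × 10⁻⁴)(+5.2)+(7.1 × 10⁻⁴)(+1.55) = 1.6 × 10⁻⁴ → stable
  140–175 m: −αΔT+βΔS = −(1.8 × 10⁻⁴)(-1.4)+(7.1 × 10⁻⁴)(+0.07) = 3.0 × 10⁻⁴ → stable
  175–195 m: −αΔT+βΔS = −(1.8 × 10⁻⁴)(-5.2)+(7.1 × 10⁻⁴)(-0.92) = 2.8 × 10⁻⁴ → stable
The 12–116 m interval has Δρ < 0: lighter water underlies denser water.

12–116 m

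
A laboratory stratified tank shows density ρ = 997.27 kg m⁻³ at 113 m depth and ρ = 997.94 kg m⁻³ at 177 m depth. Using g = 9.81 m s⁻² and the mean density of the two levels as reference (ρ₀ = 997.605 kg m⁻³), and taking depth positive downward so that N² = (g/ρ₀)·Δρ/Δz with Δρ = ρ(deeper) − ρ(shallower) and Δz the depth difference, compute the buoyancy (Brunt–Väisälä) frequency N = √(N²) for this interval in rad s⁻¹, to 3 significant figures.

0.0101 rad s⁻¹

Δρ = 997.94 − 997.27 = 0.67 kg m⁻³ over Δz = 177 − 113 = 64 m.
N² = (9.81/997.605) × (0.67/64) = 1.0294 × 10⁻⁴ s⁻².
N = √(1.0294 × 10⁻⁴) = 0.010146 rad s⁻¹ ≈ 0.0101 rad s⁻¹.
A positive N² confirms static stability across the interval.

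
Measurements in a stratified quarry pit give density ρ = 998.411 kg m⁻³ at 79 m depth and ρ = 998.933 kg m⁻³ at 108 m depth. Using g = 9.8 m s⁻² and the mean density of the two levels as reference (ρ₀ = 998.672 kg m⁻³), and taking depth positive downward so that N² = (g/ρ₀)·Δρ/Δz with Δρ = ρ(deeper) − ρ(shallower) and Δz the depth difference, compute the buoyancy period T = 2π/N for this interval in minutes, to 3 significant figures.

7.88 min

Δρ = 998.933 − 998.411 = 0.522 kg m⁻³ over Δz = 108 − 79 = 29 m.
N² = (9.8/998.672) × (0.522/29) = 1.7663 × 10⁻⁴ s⁻².
N = √(1.7663 × 10⁻⁴) = 0.013290 rad s⁻¹, so T = 2π/N = 472.78 s = 7.8797 min ≈ 7.88 min.
N² > 0, so the interval is statically stable.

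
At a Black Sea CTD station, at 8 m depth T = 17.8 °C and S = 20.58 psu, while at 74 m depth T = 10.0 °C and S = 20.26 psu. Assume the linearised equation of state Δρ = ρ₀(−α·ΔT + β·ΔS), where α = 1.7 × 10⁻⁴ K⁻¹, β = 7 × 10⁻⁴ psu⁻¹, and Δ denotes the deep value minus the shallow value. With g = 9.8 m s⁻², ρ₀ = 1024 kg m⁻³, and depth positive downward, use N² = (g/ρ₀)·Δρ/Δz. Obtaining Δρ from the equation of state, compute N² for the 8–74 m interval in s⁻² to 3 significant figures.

1.64 × 10⁻⁴ s⁻²

ΔT = -7.8 K, ΔS = -0.32 psu (deep − shallow).
Δρ/ρ₀ = −αΔT + βΔS = 1.326 × 10⁻³ − 2.24 × 10⁻⁴ = 1.102 × 10⁻³, so Δρ ≈ 1.128 kg m⁻³.
N² = (g/ρ₀)·Δρ/Δz = g·(Δρ/ρ₀)/Δz = 9.8 × 1.102 × 10⁻³ / 66 = 1.6363 × 10⁻⁴ s⁻² ≈ 1.64 × 10⁻⁴ s⁻².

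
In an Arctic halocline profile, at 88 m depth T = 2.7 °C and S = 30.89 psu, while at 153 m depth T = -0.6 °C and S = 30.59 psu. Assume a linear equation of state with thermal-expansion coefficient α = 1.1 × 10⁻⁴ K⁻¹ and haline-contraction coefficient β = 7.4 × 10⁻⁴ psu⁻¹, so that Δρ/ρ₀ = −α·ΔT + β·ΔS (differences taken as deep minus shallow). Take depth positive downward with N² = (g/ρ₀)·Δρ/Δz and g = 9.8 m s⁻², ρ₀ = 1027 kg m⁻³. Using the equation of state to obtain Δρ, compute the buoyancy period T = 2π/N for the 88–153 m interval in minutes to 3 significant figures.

22.7 min

ΔT = -3.3 K, ΔS = -0.30 psu (deep − shallow).
Δρ/ρ₀ = −αΔT + βΔS = 3.63 × 10⁻⁴ − 2.22 × 10⁻⁴ = 1.41 × 10⁻⁴, so Δρ ≈ 0.1448 kg m⁻³.
N² = (g/ρ₀)·Δρ/Δz = g·(Δρ/ρ₀)/Δz = 9.8 × 1.41 × 10⁻⁴ / 65 = 2.1258 × 10⁻⁵ s⁻².
N = √(2.1258 × 10⁻⁵) = 4.6106 × 10⁻³ rad s⁻¹ → T = 2π/N = 1.3628 × 10³ s = 22.713 min ≈ 22.7 min.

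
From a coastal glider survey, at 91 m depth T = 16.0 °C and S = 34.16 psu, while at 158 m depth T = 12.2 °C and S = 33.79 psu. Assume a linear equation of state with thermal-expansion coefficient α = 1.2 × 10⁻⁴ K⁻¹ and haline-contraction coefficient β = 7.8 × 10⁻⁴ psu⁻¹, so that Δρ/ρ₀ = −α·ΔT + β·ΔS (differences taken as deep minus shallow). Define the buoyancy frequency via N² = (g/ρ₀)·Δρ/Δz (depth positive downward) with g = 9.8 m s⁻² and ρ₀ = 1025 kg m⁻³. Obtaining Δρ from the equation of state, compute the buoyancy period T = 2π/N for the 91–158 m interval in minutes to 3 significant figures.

ΔT = -3.8 K, ΔS = -0.37 psu (deep − shallow).
Δρ/ρ₀ = −αΔT + βΔS = 4.56 × 10⁻⁴ − 2.886 × 10⁻⁴ = 1.674 × 10⁻⁴, so Δρ ≈ 0.1716 kg m⁻³.
N² = (g/ρ₀)·Δρ/Δz = g·(Δρ/ρ₀)/Δz = 9.8 × 1.674 × 10⁻⁴ / 67 = 2.4485 × 10⁻⁵ s⁻².
N = √(2.4485 × 10⁻⁵) = 4.9482 × 10⁻³ rad s⁻¹ → T = 2π/N = 1.2698 × 10³ s = 21.163 min ≈ 21.2 min.

21.2 min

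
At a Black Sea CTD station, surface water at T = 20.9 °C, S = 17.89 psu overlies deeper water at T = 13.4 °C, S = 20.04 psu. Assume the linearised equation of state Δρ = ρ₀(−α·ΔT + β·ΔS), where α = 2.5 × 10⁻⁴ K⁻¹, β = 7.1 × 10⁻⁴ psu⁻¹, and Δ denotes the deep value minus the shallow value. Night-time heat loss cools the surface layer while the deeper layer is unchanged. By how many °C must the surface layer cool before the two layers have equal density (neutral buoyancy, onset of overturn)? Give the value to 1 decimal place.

13.6 °C

Neutral buoyancy requires Δρ = 0, i.e. −α(T_deep − T_surf′) + β(S_deep − S_surf) = 0.
T_surf′ = T_deep − (β/α)·ΔS = 13.4 − (7.1 × 10⁻⁴/2.5 × 10⁻⁴)·(+2.15) = 7.294 °C.
Cooling required: 20.9 − (7.294) = 13.606 °C.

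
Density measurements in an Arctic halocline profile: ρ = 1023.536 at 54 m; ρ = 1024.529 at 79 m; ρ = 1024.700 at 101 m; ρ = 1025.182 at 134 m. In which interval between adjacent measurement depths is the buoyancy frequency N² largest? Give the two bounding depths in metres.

Compute the density gradient over each adjacent pair:
  54–79 m: Δρ/Δz = 0.993/25 = 0.040 kg m⁻⁴
  79–101 m: Δρ/Δz = 0.171/22 = 7.8 × 10⁻³ kg m⁻⁴
  101–134 m: Δρ/Δz = 0.482/33 = 0.015 kg m⁻⁴
The largest gradient is in the 54–79 m interval — the pycnocline.

54–79 m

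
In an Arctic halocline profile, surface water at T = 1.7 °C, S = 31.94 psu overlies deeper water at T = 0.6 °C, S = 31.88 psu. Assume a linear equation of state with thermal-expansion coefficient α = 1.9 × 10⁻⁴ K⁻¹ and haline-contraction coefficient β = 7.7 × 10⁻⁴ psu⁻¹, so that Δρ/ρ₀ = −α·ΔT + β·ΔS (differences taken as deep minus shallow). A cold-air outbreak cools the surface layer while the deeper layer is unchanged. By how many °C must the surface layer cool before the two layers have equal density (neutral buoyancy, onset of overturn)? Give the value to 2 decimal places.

Neutral buoyancy requires Δρ = 0, i.e. −α(T_deep − T_surf′) + β(S_deep − S_surf) = 0.
T_surf′ = T_deep − (β/α)·ΔS = 0.6 − (7.7 × 10⁻⁴/1.9 × 10⁻⁴)·(-0.06) = 0.8432 °C.
Cooling required: 1.7 − (0.8432) = 0.8568 °C.

0.86 °C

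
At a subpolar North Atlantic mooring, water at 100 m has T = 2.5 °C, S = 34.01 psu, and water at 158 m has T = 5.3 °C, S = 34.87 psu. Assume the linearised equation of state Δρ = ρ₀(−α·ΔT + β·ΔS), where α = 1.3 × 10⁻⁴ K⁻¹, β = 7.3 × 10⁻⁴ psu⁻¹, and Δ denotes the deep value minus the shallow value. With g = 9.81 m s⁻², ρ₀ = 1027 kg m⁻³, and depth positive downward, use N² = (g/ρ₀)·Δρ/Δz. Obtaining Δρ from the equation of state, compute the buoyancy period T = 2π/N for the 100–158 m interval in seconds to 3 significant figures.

941 s

ΔT = +2.8 K, ΔS = +0.86 psu (deep − shallow).
Δρ/ρ₀ = −αΔT + βΔS = -3.64 × 10⁻⁴ + 6.278 × 10⁻⁴ = 2.638 × 10⁻⁴, so Δρ ≈ 0.2709 kg m⁻³.
N² = (g/ρ₀)·Δρ/Δz = g·(Δρ/ρ₀)/Δz = 9.81 × 2.638 × 10⁻⁴ / 58 = 4.4619 × 10⁻⁵ s⁻².
N = √(4.4619 × 10⁻⁵) = 6.6797 × 10⁻³ rad s⁻¹ → T = 2π/N = 940.64 s ≈ 941 s.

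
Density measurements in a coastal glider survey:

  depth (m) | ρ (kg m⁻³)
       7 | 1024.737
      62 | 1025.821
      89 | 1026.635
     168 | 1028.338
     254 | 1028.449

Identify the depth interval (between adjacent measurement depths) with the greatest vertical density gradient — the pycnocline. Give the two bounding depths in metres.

Compute the density gradient over each adjacent pair:
  7–62 m: Δρ/Δz = 1.084/55 = 0.020 kg m⁻⁴
  62–89 m: Δρ/Δz = 0.814/27 = 0.030 kg m⁻⁴
  89–168 m: Δρ/Δz = 1.703/79 = 0.022 kg m⁻⁴
  168–254 m: Δρ/Δz = 0.111/86 = 1.3 × 10⁻³ kg m⁻⁴
The largest gradient is in the 62–89 m interval — the pycnocline.

62–89 m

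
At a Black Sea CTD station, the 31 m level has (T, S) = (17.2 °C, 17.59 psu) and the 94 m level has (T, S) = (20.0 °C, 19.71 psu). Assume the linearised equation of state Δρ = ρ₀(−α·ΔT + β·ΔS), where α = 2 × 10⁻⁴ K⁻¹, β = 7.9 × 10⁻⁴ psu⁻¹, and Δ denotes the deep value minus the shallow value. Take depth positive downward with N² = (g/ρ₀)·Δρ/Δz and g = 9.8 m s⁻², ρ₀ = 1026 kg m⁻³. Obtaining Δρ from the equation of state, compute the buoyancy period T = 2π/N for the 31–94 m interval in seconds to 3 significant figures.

477 s

ΔT = +2.8 K, ΔS = +2.12 psu (deep − shallow).
Δρ/ρ₀ = −αΔT + βΔS = -5.60 × 10⁻⁴ + 1.6748 × 10⁻³ = 1.1148 × 10⁻³, so Δρ ≈ 1.144 kg m⁻³.
N² = (g/ρ₀)·Δρ/Δz = g·(Δρ/ρ₀)/Δz = 9.8 × 1.1148 × 10⁻³ / 63 = 1.7341 × 10⁻⁴ s⁻².
N = √(1.7341 × 10⁻⁴) = 0.013169 rad s⁻¹ → T = 2π/N = 477.12 s ≈ 477 s.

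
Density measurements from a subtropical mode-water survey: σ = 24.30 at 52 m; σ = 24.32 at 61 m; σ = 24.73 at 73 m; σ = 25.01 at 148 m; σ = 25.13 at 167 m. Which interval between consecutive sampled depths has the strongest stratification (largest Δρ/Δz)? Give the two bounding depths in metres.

61–73 m

Compute the density gradient over each adjacent pair:
  52–61 m: Δρ/Δz = 0.02/9 = 2.2 × 10⁻³ kg m⁻⁴
  61–73 m: Δρ/Δz = 0.41/12 = 0.034 kg m⁻⁴
  73–148 m: Δρ/Δz = 0.28/75 = 3.7 × 10⁻³ kg m⁻⁴
  148–167 m: Δρ/Δz = 0.12/19 = 6.3 × 10⁻³ kg m⁻⁴
The largest gradient is in the 61–73 m interval — the pycnocline.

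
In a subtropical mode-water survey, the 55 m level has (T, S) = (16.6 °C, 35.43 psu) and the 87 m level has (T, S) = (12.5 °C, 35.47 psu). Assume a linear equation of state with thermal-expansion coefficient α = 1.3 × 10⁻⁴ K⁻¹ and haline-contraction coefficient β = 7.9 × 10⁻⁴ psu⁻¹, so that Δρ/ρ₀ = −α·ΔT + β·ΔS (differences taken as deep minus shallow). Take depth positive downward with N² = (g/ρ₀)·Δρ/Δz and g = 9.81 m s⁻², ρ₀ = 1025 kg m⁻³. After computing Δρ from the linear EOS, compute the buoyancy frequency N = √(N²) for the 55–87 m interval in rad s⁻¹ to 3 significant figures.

0.0132 rad s⁻¹

ΔT = -4.1 K, ΔS = +0.04 psu (deep − shallow).
Δρ/ρ₀ = −αΔT + βΔS = 5.33 × 10⁻⁴ + 3.16 × 10⁻⁵ = 5.646 × 10⁻⁴, so Δρ ≈ 0.5787 kg m⁻³.
N² = (g/ρ₀)·Δρ/Δz = g·(Δρ/ρ₀)/Δz = 9.81 × 5.646 × 10⁻⁴ / 32 = 1.7309 × 10⁻⁴ s⁻².
N = √(1.7309 × 10⁻⁴) = 0.013156 rad s⁻¹ ≈ 0.0132 rad s⁻¹.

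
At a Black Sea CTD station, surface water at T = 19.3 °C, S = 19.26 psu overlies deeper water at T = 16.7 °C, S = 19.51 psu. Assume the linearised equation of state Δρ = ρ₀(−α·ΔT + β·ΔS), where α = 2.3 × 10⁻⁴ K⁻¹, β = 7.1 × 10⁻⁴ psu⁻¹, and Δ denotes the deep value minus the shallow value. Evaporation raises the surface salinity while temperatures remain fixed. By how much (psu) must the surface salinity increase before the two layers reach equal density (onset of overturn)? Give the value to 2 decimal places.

Neutral buoyancy requires −α(T_deep − T_surf) + β(S_deep − S_surf′) = 0.
S_surf′ = S_deep − (α/β)·ΔT = 19.51 − (2.3 × 10⁻⁴/7.1 × 10⁻⁴)·(-2.6) = 20.3523 psu.
Increase required: 20.3523 − 19.26 = 1.0923 psu.

1.09 psu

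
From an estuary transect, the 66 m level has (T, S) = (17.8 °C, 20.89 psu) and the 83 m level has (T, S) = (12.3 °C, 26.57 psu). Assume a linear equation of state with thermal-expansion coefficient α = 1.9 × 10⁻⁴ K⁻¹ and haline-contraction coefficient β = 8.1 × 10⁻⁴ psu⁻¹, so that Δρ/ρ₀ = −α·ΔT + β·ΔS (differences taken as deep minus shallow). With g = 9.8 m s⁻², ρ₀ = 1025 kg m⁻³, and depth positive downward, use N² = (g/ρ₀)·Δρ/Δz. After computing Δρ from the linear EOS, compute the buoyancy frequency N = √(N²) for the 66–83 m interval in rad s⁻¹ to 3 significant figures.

0.0570 rad s⁻¹

ΔT = -5.5 K, ΔS = +5.68 psu (deep − shallow).
Δρ/ρ₀ = −αΔT + βΔS = 1.045 × 10⁻³ + 4.6008 × 10⁻³ = 5.6458 × 10⁻³, so Δρ ≈ 5.787 kg m⁻³.
N² = (g/ρ₀)·Δρ/Δz = g·(Δρ/ρ₀)/Δz = 9.8 × 5.6458 × 10⁻³ / 17 = 3.2546 × 10⁻³ s⁻².
N = √(3.2546 × 10⁻³) = 0.057049 rad s⁻¹ ≈ 0.0570 rad s⁻¹.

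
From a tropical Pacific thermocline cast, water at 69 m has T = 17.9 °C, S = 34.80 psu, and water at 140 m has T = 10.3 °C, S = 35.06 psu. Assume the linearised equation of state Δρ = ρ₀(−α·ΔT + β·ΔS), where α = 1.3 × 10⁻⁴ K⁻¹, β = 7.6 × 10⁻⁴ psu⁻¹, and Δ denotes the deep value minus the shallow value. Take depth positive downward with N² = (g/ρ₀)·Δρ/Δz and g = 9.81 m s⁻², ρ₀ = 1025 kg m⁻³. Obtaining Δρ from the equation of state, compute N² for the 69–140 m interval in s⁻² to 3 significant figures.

1.64 × 10⁻⁴ s⁻²

ΔT = -7.6 K, ΔS = +0.26 psu (deep − shallow).
Δρ/ρ₀ = −αΔT + βΔS = 9.88 × 10⁻⁴ + 1.976 × 10⁻⁴ = 1.1856 × 10⁻³, so Δρ ≈ 1.215 kg m⁻³.
N² = (g/ρ₀)·Δρ/Δz = g·(Δρ/ρ₀)/Δz = 9.81 × 1.1856 × 10⁻³ / 71 = 1.6381 × 10⁻⁴ s⁻² ≈ 1.64 × 10⁻⁴ s⁻².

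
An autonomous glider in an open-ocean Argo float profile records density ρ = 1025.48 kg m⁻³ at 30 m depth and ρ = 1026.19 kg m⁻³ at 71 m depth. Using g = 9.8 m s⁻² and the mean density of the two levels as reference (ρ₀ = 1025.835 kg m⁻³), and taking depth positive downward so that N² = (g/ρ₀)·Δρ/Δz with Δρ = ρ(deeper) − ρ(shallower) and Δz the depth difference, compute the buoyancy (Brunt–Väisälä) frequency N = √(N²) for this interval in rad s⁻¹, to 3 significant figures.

0.0129 rad s⁻¹

Δρ = 1026.19 − 1025.48 = 0.71 kg m⁻³ over Δz = 71 − 30 = 41 m.
N² = (9.8/1025.835) × (0.71/41) = 1.6543 × 10⁻⁴ s⁻².
N = √(1.6543 × 10⁻⁴) = 0.012862 rad s⁻¹ ≈ 0.0129 rad s⁻¹.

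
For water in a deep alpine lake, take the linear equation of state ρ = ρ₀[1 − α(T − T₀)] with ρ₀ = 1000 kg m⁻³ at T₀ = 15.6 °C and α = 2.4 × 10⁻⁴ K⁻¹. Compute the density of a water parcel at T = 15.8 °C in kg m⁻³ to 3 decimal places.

T − T₀ = +0.2 K.
Bracket = 1 − α·(+0.2) = 1 + (-4.80 × 10⁻⁵) = 0.9999520.
ρ = 1000 × 0.9999520 = 999.952 kg m⁻³.

999.952 kg m⁻³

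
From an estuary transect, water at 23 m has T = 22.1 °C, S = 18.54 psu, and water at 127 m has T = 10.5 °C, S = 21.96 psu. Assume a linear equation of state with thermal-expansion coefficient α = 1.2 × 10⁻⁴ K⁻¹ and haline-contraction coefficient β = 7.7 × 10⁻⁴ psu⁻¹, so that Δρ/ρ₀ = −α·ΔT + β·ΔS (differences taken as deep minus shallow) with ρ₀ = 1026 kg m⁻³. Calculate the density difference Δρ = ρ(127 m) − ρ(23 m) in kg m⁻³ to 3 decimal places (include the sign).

ΔT = -11.6 K, ΔS = +3.42 psu (deep − shallow).
Δρ/ρ₀ = −(1.2 × 10⁻⁴)(-11.6) + (7.7 × 10⁻⁴)(+3.42) = 4.0254 × 10⁻³.
Δρ = 1026 × (4.0254 × 10⁻³) = +4.130 kg m⁻³.
Positive Δρ: denser below, stable.

+4.130 kg m⁻³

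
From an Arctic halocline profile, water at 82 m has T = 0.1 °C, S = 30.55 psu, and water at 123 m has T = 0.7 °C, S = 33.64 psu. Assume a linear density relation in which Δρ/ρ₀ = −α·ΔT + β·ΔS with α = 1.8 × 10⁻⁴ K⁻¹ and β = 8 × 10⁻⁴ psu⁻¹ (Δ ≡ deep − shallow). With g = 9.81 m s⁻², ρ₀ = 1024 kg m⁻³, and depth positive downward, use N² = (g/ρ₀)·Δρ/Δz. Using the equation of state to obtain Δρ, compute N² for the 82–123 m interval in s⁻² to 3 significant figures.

5.66 × 10⁻⁴ s⁻²

ΔT = +0.6 K, ΔS = +3.09 psu (deep − shallow).
Δρ/ρ₀ = −αΔT + βΔS = -1.08 × 10⁻⁴ + 2.472 × 10⁻³ = 2.364 × 10⁻³, so Δρ ≈ 2.421 kg m⁻³.
N² = (g/ρ₀)·Δρ/Δz = g·(Δρ/ρ₀)/Δz = 9.81 × 2.364 × 10⁻³ / 41 = 5.6563 × 10⁻⁴ s⁻² ≈ 5.66 × 10⁻⁴ s⁻².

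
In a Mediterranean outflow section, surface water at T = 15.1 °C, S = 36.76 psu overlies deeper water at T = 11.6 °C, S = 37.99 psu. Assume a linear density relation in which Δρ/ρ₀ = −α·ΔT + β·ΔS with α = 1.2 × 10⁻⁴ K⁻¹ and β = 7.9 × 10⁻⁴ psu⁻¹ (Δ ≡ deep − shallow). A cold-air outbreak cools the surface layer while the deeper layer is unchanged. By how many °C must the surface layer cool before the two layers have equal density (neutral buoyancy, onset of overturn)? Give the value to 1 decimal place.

11.6 °C

Neutral buoyancy requires Δρ = 0, i.e. −α(T_deep − T_surf′) + β(S_deep − S_surf) = 0.
T_surf′ = T_deep − (β/α)·ΔS = 11.6 − (7.9 × 10⁻⁴/1.2 × 10⁻⁴)·(+1.23) = 3.502 °C.
Cooling required: 15.1 − (3.502) = 11.598 °C.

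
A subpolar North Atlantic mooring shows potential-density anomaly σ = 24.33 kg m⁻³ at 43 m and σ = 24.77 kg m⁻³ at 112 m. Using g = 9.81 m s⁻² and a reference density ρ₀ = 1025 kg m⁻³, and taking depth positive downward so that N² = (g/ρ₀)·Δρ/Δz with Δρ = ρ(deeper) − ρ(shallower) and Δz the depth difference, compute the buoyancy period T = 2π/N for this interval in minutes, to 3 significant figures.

Δρ = 1024.77 − 1024.33 = 0.44 kg m⁻³ over Δz = 112 − 43 = 69 m.
N² = (9.81/1025) × (0.44/69) = 6.1031 × 10⁻⁵ s⁻².
N = √(6.1031 × 10⁻⁵) = 7.8122 × 10⁻³ rad s⁻¹, so T = 2π/N = 804.28 s = 13.405 min ≈ 13.4 min.
Since Δρ > 0 the layer is stably stratified.

13.4 min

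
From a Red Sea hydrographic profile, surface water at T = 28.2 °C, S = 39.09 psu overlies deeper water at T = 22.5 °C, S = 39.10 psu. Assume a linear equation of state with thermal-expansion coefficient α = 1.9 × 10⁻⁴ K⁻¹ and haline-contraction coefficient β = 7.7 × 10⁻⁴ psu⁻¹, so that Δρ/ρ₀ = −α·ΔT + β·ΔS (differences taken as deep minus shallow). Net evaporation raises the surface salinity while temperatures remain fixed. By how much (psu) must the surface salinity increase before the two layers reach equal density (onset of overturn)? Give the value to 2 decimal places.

1.42 psu

Neutral buoyancy requires −α(T_deep − T_surf) + β(S_deep − S_surf′) = 0.
S_surf′ = S_deep − (α/β)·ΔT = 39.10 − (1.9 × 10⁻⁴/7.7 × 10⁻⁴)·(-5.7) = 40.5065 psu.
Increase required: 40.5065 − 39.09 = 1.4165 psu.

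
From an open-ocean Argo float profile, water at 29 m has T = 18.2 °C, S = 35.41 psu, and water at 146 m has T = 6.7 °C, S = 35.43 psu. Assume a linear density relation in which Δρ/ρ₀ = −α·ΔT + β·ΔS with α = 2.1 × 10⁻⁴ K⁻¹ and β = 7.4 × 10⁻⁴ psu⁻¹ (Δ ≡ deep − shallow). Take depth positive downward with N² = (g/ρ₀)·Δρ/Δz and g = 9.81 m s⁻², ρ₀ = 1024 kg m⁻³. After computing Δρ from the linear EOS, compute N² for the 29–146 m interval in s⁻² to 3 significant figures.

2.04 × 10⁻⁴ s⁻²

ΔT = -11.5 K, ΔS = +0.02 psu (deep − shallow).
Δρ/ρ₀ = −αΔT + βΔS = 2.415 × 10⁻³ + 1.48 × 10⁻⁵ = 2.4298 × 10⁻³, so Δρ ≈ 2.488 kg m⁻³.
N² = (g/ρ₀)·Δρ/Δz = g·(Δρ/ρ₀)/Δz = 9.81 × 2.4298 × 10⁻³ / 117 = 2.0373 × 10⁻⁴ s⁻² ≈ 2.04 × 10⁻⁴ s⁻².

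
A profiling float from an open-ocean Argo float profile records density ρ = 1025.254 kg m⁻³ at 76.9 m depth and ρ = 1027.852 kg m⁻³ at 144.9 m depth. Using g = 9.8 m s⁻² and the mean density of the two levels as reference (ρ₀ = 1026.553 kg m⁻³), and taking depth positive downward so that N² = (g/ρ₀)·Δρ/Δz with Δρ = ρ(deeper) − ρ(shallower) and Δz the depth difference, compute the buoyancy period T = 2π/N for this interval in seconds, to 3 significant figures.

329 s

Δρ = 1027.852 − 1025.254 = 2.598 kg m⁻³ over Δz = 144.9 − 76.9 = 68 m.
N² = (9.8/1026.553) × (2.598/68) = 3.6473 × 10⁻⁴ s⁻².
N = √(3.6473 × 10⁻⁴) = 0.019098 rad s⁻¹, so T = 2π/N = 329.00 s ≈ 329 s.
A positive N² confirms static stability across the interval.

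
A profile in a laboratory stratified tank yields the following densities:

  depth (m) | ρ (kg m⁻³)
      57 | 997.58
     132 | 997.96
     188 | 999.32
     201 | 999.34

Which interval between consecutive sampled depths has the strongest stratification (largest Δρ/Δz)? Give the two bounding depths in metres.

Compute the density gradient over each adjacent pair:
  57–132 m: Δρ/Δz = 0.38/75 = 5.1 × 10⁻³ kg m⁻⁴
  132–188 m: Δρ/Δz = 1.36/56 = 0.024 kg m⁻⁴
  188–201 m: Δρ/Δz = 0.02/13 = 1.5 × 10⁻³ kg m⁻⁴
The largest gradient is in the 132–188 m interval — the pycnocline.

132–188 m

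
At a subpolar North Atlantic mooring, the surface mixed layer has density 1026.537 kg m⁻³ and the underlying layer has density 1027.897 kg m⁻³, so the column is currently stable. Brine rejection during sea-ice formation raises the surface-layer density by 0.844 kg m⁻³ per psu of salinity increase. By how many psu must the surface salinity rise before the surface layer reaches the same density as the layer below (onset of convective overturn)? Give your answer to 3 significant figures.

1.61 psu

Density deficit of the surface layer: 1027.897 − 1026.537 = 1.36 kg m⁻³.
Required change = 1.36 / 0.844 = 1.61 psu.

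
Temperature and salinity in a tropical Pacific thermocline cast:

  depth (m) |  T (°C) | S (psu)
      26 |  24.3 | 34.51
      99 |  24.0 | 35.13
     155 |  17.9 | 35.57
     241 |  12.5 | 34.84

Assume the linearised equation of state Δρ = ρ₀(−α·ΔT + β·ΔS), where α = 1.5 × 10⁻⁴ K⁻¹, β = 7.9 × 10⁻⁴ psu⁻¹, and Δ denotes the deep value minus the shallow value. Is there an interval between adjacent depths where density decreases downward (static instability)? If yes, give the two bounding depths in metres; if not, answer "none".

none

Evaluate Δρ/ρ₀ = −αΔT + βΔS across each adjacent pair:
  26–99 m: −αΔT+βΔS = −(1.5 × 10⁻⁴)(-0.3)+(7.9 × 10⁻⁴)(+0.62) = 5.3 × 10⁻⁴ → stable
  99–155 m: −αΔT+βΔS = −(1.5 × 10⁻⁴)(-6.1)+(7.9 × 10⁻⁴)(+0.44) = 1.3 × 10⁻³ → stable
  155–241 m: −αΔT+βΔS = −(1.5 × 10⁻⁴)(-5.4)+(7.9 × 10⁻⁴)(-0.73) = 2.3 × 10⁻⁴ → stable
Every interval has Δρ > 0: the column is stably stratified throughout.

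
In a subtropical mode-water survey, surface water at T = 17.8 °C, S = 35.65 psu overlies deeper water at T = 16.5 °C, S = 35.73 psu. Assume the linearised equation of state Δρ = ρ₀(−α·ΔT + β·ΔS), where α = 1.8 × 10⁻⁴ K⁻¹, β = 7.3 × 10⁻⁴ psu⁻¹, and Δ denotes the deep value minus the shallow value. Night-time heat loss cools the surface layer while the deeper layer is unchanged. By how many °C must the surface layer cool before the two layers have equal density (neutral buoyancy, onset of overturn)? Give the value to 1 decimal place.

1.6 °C

Neutral buoyancy requires Δρ = 0, i.e. −α(T_deep − T_surf′) + β(S_deep − S_surf) = 0.
T_surf′ = T_deep − (β/α)·ΔS = 16.5 − (7.3 × 10⁻⁴/1.8 × 10⁻⁴)·(+0.08) = 16.176 °C.
Cooling required: 17.8 − (16.176) = 1.624 °C.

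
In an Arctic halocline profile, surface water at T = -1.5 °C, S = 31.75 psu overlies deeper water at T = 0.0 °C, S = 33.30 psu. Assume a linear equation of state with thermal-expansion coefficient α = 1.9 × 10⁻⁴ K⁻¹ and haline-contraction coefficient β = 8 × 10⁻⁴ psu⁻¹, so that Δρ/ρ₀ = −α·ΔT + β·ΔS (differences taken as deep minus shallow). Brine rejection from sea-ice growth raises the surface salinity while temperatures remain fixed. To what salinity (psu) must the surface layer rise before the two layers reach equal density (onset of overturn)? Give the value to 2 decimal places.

Neutral buoyancy requires −α(T_deep − T_surf) + β(S_deep − S_surf′) = 0.
S_surf′ = S_deep − (α/β)·ΔT = 33.30 − (1.9 × 10⁻⁴/8 × 10⁻⁴)·(+1.5) = 32.9437 psu.
Increase required: 32.9437 − 31.75 = 1.1937 psu.

32.94 psu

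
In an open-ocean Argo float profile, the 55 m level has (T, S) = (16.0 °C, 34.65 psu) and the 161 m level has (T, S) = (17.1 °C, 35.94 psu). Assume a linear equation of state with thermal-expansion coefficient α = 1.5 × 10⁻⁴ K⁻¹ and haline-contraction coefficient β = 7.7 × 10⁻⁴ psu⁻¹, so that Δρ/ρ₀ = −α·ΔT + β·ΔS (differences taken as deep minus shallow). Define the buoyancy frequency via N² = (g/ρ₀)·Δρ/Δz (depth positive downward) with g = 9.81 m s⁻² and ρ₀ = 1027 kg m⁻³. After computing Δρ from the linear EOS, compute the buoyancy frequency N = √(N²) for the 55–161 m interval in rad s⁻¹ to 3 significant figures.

8.76 × 10⁻³ rad s⁻¹

ΔT = +1.1 K, ΔS = +1.29 psu (deep − shallow).
Δρ/ρ₀ = −αΔT + βΔS = -1.65 × 10⁻⁴ + 9.933 × 10⁻⁴ = 8.283 × 10⁻⁴, so Δρ ≈ 0.8507 kg m⁻³.
N² = (g/ρ₀)·Δρ/Δz = g·(Δρ/ρ₀)/Δz = 9.81 × 8.283 × 10⁻⁴ / 106 = 7.6657 × 10⁻⁵ s⁻².
N = √(7.6657 × 10⁻⁵) = 8.7554 × 10⁻³ rad s⁻¹ ≈ 8.76 × 10⁻³ rad s⁻¹.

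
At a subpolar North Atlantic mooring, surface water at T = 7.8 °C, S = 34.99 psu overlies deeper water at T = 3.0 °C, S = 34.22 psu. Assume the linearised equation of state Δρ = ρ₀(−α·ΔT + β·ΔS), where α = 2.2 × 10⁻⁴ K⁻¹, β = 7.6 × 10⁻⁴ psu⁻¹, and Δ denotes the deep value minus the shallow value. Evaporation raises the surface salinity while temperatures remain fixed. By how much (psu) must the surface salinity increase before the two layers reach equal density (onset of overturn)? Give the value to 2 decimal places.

Neutral buoyancy requires −α(T_deep − T_surf) + β(S_deep − S_surf′) = 0.
S_surf′ = S_deep − (α/β)·ΔT = 34.22 − (2.2 × 10⁻⁴/7.6 × 10⁻⁴)·(-4.8) = 35.6095 psu.
Increase required: 35.6095 − 34.99 = 0.6195 psu.

0.62 psu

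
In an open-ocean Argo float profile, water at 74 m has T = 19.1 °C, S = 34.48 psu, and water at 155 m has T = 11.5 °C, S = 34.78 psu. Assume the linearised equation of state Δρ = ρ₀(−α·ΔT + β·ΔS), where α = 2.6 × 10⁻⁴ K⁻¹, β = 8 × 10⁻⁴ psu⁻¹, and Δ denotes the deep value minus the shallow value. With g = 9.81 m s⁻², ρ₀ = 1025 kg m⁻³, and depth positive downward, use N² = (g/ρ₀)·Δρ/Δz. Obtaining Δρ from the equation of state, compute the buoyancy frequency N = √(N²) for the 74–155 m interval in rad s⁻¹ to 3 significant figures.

ΔT = -7.6 K, ΔS = +0.30 psu (deep − shallow).
Δρ/ρ₀ = −αΔT + βΔS = 1.976 × 10⁻³ + 2.40 × 10⁻⁴ = 2.216 × 10⁻³, so Δρ ≈ 2.271 kg m⁻³.
N² = (g/ρ₀)·Δρ/Δz = g·(Δρ/ρ₀)/Δz = 9.81 × 2.216 × 10⁻³ / 81 = 2.6838 × 10⁻⁴ s⁻².
N = √(2.6838 × 10⁻⁴) = 0.016382 rad s⁻¹ ≈ 0.0164 rad s⁻¹.

0.0164 rad s⁻¹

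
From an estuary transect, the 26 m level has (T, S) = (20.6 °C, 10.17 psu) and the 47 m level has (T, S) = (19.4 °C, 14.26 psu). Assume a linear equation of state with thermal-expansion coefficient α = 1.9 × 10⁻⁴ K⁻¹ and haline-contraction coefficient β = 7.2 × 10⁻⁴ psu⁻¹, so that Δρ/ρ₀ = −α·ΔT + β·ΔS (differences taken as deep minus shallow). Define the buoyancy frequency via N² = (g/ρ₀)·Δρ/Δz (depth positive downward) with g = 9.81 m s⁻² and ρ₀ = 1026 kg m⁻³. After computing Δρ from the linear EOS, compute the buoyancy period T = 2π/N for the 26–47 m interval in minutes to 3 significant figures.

ΔT = -1.2 K, ΔS = +4.09 psu (deep − shallow).
Δρ/ρ₀ = −αΔT + βΔS = 2.28 × 10⁻⁴ + 2.9448 × 10⁻³ = 3.1728 × 10⁻³, so Δρ ≈ 3.255 kg m⁻³.
N² = (g/ρ₀)·Δρ/Δz = g·(Δρ/ρ₀)/Δz = 9.81 × 3.1728 × 10⁻³ / 21 = 1.4822 × 10⁻³ s⁻².
N = √(1.4822 × 10⁻³) = 0.038499 rad s⁻¹ → T = 2π/N = 163.20 s = 2.7200 min ≈ 2.72 min.

2.72 min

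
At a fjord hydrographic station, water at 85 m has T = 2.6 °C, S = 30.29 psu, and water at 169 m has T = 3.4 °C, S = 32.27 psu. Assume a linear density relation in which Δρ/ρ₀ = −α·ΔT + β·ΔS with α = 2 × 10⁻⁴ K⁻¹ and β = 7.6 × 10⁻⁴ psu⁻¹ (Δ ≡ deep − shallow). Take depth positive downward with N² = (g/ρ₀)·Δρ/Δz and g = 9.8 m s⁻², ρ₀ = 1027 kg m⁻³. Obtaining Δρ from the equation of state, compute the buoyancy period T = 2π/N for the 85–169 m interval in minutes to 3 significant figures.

8.36 min

ΔT = +0.8 K, ΔS = +1.98 psu (deep − shallow).
Δρ/ρ₀ = −αΔT + βΔS = -1.60 × 10⁻⁴ + 1.5048 × 10⁻³ = 1.3448 × 10⁻³, so Δρ ≈ 1.381 kg m⁻³.
N² = (g/ρ₀)·Δρ/Δz = g·(Δρ/ρ₀)/Δz = 9.8 × 1.3448 × 10⁻³ / 84 = 1.5689 × 10⁻⁴ s⁻².
N = √(1.5689 × 10⁻⁴) = 0.012526 rad s⁻¹ → T = 2π/N = 501.61 s = 8.3602 min ≈ 8.36 min.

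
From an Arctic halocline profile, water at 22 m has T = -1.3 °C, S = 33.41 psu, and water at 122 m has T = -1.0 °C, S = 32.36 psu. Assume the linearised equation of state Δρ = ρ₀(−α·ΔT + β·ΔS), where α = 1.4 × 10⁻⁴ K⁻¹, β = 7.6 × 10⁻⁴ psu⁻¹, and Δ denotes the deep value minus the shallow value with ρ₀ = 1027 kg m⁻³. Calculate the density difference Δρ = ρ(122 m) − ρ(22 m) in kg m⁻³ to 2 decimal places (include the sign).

ΔT = +0.3 K, ΔS = -1.05 psu (deep − shallow).
Δρ/ρ₀ = −(1.4 × 10⁻⁴)(+0.3) + (7.6 × 10⁻⁴)(-1.05) = -8.40 × 10⁻⁴.
Δρ = 1027 × (-8.40 × 10⁻⁴) = -0.86 kg m⁻³.
Negative Δρ: lighter below, statically unstable.

-0.86 kg m⁻³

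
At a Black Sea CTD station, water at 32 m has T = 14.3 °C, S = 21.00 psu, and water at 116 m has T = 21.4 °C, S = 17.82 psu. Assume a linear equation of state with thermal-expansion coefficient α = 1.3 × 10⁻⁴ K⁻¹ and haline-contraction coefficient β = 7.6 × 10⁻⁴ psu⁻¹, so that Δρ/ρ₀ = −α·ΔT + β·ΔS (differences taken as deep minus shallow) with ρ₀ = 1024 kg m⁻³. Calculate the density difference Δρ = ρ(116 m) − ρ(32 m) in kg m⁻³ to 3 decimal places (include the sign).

ΔT = +7.1 K, ΔS = -3.18 psu (deep − shallow).
Δρ/ρ₀ = −(1.3 × 10⁻⁴)(+7.1) + (7.6 × 10⁻⁴)(-3.18) = -3.3398 × 10⁻³.
Δρ = 1024 × (-3.3398 × 10⁻³) = -3.420 kg m⁻³.
Negative Δρ: lighter below, statically unstable.

-3.420 kg m⁻³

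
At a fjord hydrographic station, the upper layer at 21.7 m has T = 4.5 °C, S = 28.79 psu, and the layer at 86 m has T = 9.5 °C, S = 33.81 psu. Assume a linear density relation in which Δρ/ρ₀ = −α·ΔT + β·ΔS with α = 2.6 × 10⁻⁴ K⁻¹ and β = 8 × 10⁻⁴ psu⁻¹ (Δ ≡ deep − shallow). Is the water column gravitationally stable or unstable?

stable

ΔT = 9.5 − 4.5 = +5.0 K and ΔS = 33.81 − 28.79 = +5.02 psu (deep − shallow).
−αΔT = -1.30 × 10⁻³; βΔS = 4.016 × 10⁻³; sum Δρ/ρ₀ = 2.716 × 10⁻³.
Δρ/ρ₀ > 0, so Δρ > 0: deeper water is denser → statically stable.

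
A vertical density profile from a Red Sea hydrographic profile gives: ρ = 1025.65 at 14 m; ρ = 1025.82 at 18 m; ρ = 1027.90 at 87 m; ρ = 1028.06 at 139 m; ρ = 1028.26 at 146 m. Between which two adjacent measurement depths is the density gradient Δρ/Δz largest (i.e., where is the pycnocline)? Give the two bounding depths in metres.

14–18 m

Compute the density gradient over each adjacent pair:
  14–18 m: Δρ/Δz = 0.17/4 = 0.043 kg m⁻⁴
  18–87 m: Δρ/Δz = 2.08/69 = 0.030 kg m⁻⁴
  87–139 m: Δρ/Δz = 0.16/52 = 3.1 × 10⁻³ kg m⁻⁴
  139–146 m: Δρ/Δz = 0.20/7 = 0.029 kg m⁻⁴
The largest gradient is in the 14–18 m interval — the pycnocline.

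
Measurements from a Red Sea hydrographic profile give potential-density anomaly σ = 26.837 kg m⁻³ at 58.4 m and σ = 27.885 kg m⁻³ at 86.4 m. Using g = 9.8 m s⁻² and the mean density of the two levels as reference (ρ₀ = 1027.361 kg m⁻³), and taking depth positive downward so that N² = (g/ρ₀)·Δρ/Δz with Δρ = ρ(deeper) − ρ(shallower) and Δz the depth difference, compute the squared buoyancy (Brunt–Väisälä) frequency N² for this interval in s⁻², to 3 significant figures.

3.57 × 10⁻⁴ s⁻²

Δρ = 1027.885 − 1026.837 = 1.048 kg m⁻³ over Δz = 86.4 − 58.4 = 28 m.
N² = (9.8/1027.361) × (1.048/28) = 3.5703 × 10⁻⁴ s⁻² ≈ 3.57 × 10⁻⁴ s⁻².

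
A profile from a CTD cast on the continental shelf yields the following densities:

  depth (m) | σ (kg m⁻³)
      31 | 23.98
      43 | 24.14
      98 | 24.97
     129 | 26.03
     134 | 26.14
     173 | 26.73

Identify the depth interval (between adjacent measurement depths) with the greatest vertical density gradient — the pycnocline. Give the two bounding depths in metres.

98–129 m

Compute the density gradient over each adjacent pair:
  31–43 m: Δρ/Δz = 0.16/12 = 0.013 kg m⁻⁴
  43–98 m: Δρ/Δz = 0.83/55 = 0.015 kg m⁻⁴
  98–129 m: Δρ/Δz = 1.06/31 = 0.034 kg m⁻⁴
  129–134 m: Δρ/Δz = 0.11/5 = 0.022 kg m⁻⁴
  134–173 m: Δρ/Δz = 0.59/39 = 0.015 kg m⁻⁴
The largest gradient is in the 98–129 m interval — the pycnocline.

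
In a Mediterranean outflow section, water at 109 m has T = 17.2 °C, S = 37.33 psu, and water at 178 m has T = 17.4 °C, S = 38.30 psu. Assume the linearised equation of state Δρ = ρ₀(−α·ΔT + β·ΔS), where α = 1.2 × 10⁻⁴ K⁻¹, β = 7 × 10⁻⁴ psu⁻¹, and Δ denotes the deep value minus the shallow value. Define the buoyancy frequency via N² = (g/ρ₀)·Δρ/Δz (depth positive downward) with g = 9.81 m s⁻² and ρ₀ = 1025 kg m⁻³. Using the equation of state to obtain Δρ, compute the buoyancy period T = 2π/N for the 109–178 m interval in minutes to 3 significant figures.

ΔT = +0.2 K, ΔS = +0.97 psu (deep − shallow).
Δρ/ρ₀ = −αΔT + βΔS = -2.40 × 10⁻⁵ + 6.79 × 10⁻⁴ = 6.55 × 10⁻⁴, so Δρ ≈ 0.6714 kg m⁻³.
N² = (g/ρ₀)·Δρ/Δz = g·(Δρ/ρ₀)/Δz = 9.81 × 6.55 × 10⁻⁴ / 69 = 9.3124 × 10⁻⁵ s⁻².
N = √(9.3124 × 10⁻⁵) = 9.6501 × 10⁻³ rad s⁻¹ → T = 2π/N = 651.10 s = 10.852 min ≈ 10.9 min.

10.9 min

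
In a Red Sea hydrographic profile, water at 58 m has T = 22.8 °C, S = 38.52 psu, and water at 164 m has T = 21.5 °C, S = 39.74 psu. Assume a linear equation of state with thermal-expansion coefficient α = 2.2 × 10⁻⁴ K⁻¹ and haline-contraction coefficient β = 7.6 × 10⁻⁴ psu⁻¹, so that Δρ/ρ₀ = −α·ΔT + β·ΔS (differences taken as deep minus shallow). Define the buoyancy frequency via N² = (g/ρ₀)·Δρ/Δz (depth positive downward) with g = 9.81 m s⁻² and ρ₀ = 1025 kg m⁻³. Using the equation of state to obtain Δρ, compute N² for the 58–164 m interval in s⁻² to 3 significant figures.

ΔT = -1.3 K, ΔS = +1.22 psu (deep − shallow).
Δρ/ρ₀ = −αΔT + βΔS = 2.86 × 10⁻⁴ + 9.272 × 10⁻⁴ = 1.2132 × 10⁻³, so Δρ ≈ 1.244 kg m⁻³.
N² = (g/ρ₀)·Δρ/Δz = g·(Δρ/ρ₀)/Δz = 9.81 × 1.2132 × 10⁻³ / 106 = 1.1228 × 10⁻⁴ s⁻² ≈ 1.12 × 10⁻⁴ s⁻².

1.12 × 10⁻⁴ s⁻²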